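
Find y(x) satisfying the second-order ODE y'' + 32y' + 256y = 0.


Characteristic equation: r² + 32r + 256 = 0, i.e. (r + 16)² = 0.
Repeated root r = -16; include an x factor for the second linearly independent solution.
General solution: y = (C₁ + C₂x)e^(-16x).


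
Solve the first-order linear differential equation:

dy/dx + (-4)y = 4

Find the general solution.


P(x) = -4 ⇒ μ = e^(-4x).
(μ y)' = 4e^(-4x) ⇒ μ y = -e^(-4x) + C.
Divide by μ: y = -1 + Ce^(4x).


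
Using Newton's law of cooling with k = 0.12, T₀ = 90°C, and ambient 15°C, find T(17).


Newton's law: dT/dt = -k(T - T_a) has solution T(t) = T_a + (T₀ - T_a)e^(-kt).
Plug in T_a = 15, T₀ = 90, k = 0.12, t = 17: T(17) = 15 + (75)e^(-2.04) ≈ 24.8°C.


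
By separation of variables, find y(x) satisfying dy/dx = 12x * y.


Separate variables: dy/y = 12x dx.
Integrate: ln|y| = 6x^2 + C₀.
Exponentiate: y = Ce^(6x^2).


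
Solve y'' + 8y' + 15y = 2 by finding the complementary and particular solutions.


Characteristic roots of r² + 8r + 15 = 0 are -5, -3.
y_h = C₁e^(-5x) + C₂e^(-3x).
Constant forcing; try y_p = A. Then 15A = 2 ⇒ A = 2/15.
General solution: y = C₁e^(-5x) + C₂e^(-3x) + 2/15.


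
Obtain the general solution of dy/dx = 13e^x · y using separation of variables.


Separate variables: dy/y = 13e^x dx.
Integrate: ln|y| = 13e^x + C₀.
Exponentiate: y = Ce^(13e^x).


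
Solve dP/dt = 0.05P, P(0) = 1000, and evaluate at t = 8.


The ODE dP/dt = 0.05P has solution P(t) = P(0)e^(0.05t).
Substitute P(0) = 1000 and t = 8: P(8) = 1000 e^(0.40) ≈ 1492.


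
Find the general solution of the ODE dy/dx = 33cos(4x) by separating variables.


g(y) = 1, so integrate directly: y = ∫ 33cos(4x) dx = (33/4)sin(4x) + C.


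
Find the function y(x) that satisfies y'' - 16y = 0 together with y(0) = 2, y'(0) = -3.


Characteristic roots of r² - 16 = 0 are 4, -4.
General solution y = c₁ e^(4x) + c₂ e^(-4x).
Apply y(0) = 2: c₁ + c₂ = 2. Apply y'(0) = -3: 4 c₁ - 4 c₂ = -3.
Solve: c₁ = 5/8, c₂ = 11/8.
Particular solution: y = (5/8)e^(4x) + (11/8)e^(-4x).


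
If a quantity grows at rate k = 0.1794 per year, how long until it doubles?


Exponential growth: P(t) = P₀ e^(0.1794t). Set P(t)/P₀ = 2: e^(0.1794t) = 2.
Solve: t = ln(2)/0.1794 ≈ 3.86 years.


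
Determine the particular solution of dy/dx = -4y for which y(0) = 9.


General solution of y' = -4y is y = Ce^(-4x).
Apply y(0) = 9: C = 9.
Particular solution: y = 9e^(-4x).


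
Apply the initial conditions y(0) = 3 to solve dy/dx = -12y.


General solution of y' = -12y is y = Ce^(-12x).
Apply y(0) = 3: C = 3.
Particular solution: y = 3e^(-12x).


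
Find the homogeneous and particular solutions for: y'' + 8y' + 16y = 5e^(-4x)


Characteristic polynomial (r + 4)² = 0; repeated root r = -4.
y_h = (C₁ + C₂x)e^(-4x). Forcing matches the repeated root (resonance), so try y_p = Ax² e^(-4x).
Substitute and solve for A: 2A = 5, so A = 5/2.
General solution: y = (C₁ + C₂x + (5/2)x²)e^(-4x).


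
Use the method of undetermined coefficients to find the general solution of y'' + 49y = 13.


Homogeneous part: r² + 49 = 0 ⇒ r = ±7i, so y_h = C₁cos(7x) + C₂sin(7x).
Try constant y_p = A; plug in: 49A = 13 ⇒ A = 13/49.
General solution: y = C₁cos(7x) + C₂sin(7x) + 13/49.


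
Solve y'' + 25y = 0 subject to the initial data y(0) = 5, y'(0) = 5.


Characteristic roots of r² + 25 = 0 are ±5i, so y = C₁cos(5x) + C₂sin(5x).
Apply y(0) = 5: C₁ = 5. Differentiate and apply y'(0) = 5: 5·C₂ = 5, so C₂ = 1.
Particular solution: y = 5cos(5x) + sin(5x).


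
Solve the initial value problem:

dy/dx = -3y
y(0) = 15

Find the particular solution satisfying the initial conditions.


General solution of y' = -3y is y = Ce^(-3x).
Apply y(0) = 15: C = 15.
Particular solution: y = 15e^(-3x).


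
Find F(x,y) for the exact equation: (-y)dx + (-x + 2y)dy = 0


Check exactness: ∂M/∂y = -1 and ∂N/∂x = -1; equal, so the equation is exact.
Integrate M with respect to x (treating y as constant): ∫M dx = -xy + h(y).
Differentiate w.r.t. y and set equal to N: the x-dependent terms already match, leaving h'(y) = 2y. Integrate: h(y) = y^2.
So F(x,y) = -xy + y^2.
General solution: -xy + y^2 = C.


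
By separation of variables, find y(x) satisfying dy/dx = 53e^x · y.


Separate variables: dy/y = 53e^x dx.
Integrate: ln|y| = 53e^x + C₀.
Exponentiate: y = Ce^(53e^x).


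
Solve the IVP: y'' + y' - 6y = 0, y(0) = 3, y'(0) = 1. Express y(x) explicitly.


Characteristic roots of r² + r - 6 = 0 are 2, -3.
General solution y = c₁ e^(2x) + c₂ e^(-3x).
Apply y(0) = 3: c₁ + c₂ = 3. Apply y'(0) = 1: 2 c₁ - 3 c₂ = 1.
Solve: c₁ = 2, c₂ = 1.
Particular solution: y = 2e^(2x) + e^(-3x).


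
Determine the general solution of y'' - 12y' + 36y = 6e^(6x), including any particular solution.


Characteristic polynomial (r - 6)² = 0; repeated root r = 6.
y_h = (C₁ + C₂x)e^(6x). Forcing matches the repeated root (resonance), so try y_p = Ax² e^(6x).
Substitute and solve for A: 2A = 6, so A = 3.
General solution: y = (C₁ + C₂x + 3x²)e^(6x).


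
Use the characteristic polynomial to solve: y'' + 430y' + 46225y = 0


Characteristic equation: r² + 430r + 46225 = 0, i.e. (r + 215)² = 0.
Repeated root r = -215; include an x factor for the second linearly independent solution.
General solution: y = (C₁ + C₂x)e^(-215x).


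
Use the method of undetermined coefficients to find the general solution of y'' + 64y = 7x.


Homogeneous: r² + 64 = 0 ⇒ r = ±8i, y_h = C₁cos(8x) + C₂sin(8x).
Polynomial forcing; try y_p = Ax + B. Then y_p'' + 64 y_p = 64(Ax + B) = 7x, so B = 0 and A = 7/64.
General solution: y = C₁cos(8x) + C₂sin(8x) + (7/64)x.


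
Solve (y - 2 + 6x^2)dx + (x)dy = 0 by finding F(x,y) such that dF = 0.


Check exactness: ∂M/∂y = 1 and ∂N/∂x = 1; equal, so the equation is exact.
Integrate M with respect to x (treating y as constant): ∫M dx = xy - 2x + 2x^3 + h(y).
Differentiate w.r.t. y and set equal to N: all terms match, so h'(y) = 0 and h is a constant absorbed into C.
General solution: xy - 2x + 2x^3 = C.


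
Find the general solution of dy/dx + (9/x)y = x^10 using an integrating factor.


P(x) = 9/x ⇒ μ = x^9.
(x^9 y)' = x^9·x^10 = x^19.
Integrate: x^9 y = x^20/(20) + C.
Solve for y: y = (1/20)x^11 + C/x^9.


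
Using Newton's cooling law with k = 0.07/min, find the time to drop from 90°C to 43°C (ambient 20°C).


From T(t) = T_a + (T₀ - T_a)e^(-kt), set T(t) = 43:
(43 - 20) / (90 - 20) = e^(-0.07t), so t = -ln(0.329)/0.07 ≈ 15.9 minutes.


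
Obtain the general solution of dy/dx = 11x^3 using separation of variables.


Integrate both sides with respect to x: y = ∫ 11x^3 dx = (11/4)x^4 + C.


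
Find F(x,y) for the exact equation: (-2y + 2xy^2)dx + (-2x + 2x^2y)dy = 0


Check exactness: ∂M/∂y = -2 + 4xy and ∂N/∂x = -2 + 4xy; equal, so the equation is exact.
Integrate M with respect to x (treating y as constant): ∫M dx = -2xy + x^2y^2 + h(y).
Differentiate w.r.t. y and set equal to N: all terms match, so h'(y) = 0 and h is a constant absorbed into C.
General solution: -2xy + x^2y^2 = C.


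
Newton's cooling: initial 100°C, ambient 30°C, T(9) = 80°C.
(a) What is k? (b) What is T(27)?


Newton's law: T(t) = T_a + (T₀ - T_a)e^(-kt).
(a) Use T(9) = 80: (80 - 30)/(100 - 30) = e^(-k·9), so k = -ln(0.714)/9 ≈ 0.0374.
(b) Apply k to t = 27: T(27) = 30 + (70)e^(-1.009) ≈ 55.5°C.


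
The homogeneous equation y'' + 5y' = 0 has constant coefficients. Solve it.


Characteristic equation: r² + 5r = 0.
Factor: (r + 5)(r - 0) = 0 ⇒ r = -5, 0 (distinct real).
General solution: y = C₁e^(-5x) + C₂.


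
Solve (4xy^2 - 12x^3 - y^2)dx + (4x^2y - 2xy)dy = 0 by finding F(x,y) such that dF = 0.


Check exactness: ∂M/∂y = 8xy - 2y and ∂N/∂x = 8xy - 2y; equal, so the equation is exact.
Integrate M with respect to x (treating y as constant): ∫M dx = 2x^2y^2 - 3x^4 - xy^2 + h(y).
Differentiate w.r.t. y and set equal to N: all terms match, so h'(y) = 0 and h is a constant absorbed into C.
General solution: 2x^2y^2 - 3x^4 - xy^2 = C.


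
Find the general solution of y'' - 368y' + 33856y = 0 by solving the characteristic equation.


Characteristic equation: r² - 368r + 33856 = 0, i.e. (r - 184)² = 0.
Repeated root r = 184; include an x factor for the second linearly independent solution.
General solution: y = (C₁ + C₂x)e^(184x).


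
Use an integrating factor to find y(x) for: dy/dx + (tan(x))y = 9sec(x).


P(x) = tan(x) ⇒ μ = e^(∫tan(x)dx) = sec(x).
(sec(x) y)' = 9sec²(x) ⇒ sec(x) y = 9tan(x) + C.
Multiply by cos(x): y = 9sin(x) + C·cos(x).


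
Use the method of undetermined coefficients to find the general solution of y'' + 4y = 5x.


Homogeneous: r² + 4 = 0 ⇒ r = ±2i, y_h = C₁cos(2x) + C₂sin(2x).
Polynomial forcing; try y_p = Ax + B. Then y_p'' + 4 y_p = 4(Ax + B) = 5x, so B = 0 and A = 5/4.
General solution: y = C₁cos(2x) + C₂sin(2x) + (5/4)x.


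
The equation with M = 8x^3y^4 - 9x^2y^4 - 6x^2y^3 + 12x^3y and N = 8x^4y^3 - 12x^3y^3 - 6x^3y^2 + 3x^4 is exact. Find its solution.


Check exactness: ∂M/∂y = 32x^3y^3 - 36x^2y^3 - 18x^2y^2 + 12x^3 and ∂N/∂x = 32x^3y^3 - 36x^2y^3 - 18x^2y^2 + 12x^3; equal, so the equation is exact.
Integrate M with respect to x (treating y as constant): ∫M dx = 2x^4y^4 - 3x^3y^4 - 2x^3y^3 + 3x^4y + h(y).
Differentiate w.r.t. y and set equal to N: all terms match, so h'(y) = 0 and h is a constant absorbed into C.
General solution: 2x^4y^4 - 3x^3y^4 - 2x^3y^3 + 3x^4y = C.


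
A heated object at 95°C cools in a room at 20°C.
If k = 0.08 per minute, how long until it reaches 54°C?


From T(t) = T_a + (T₀ - T_a)e^(-kt), set T(t) = 54:
(54 - 20) / (95 - 20) = e^(-0.08t), so t = -ln(0.453)/0.08 ≈ 9.9 minutes.


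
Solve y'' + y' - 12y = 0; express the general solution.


Characteristic equation: r² + r - 12 = 0.
Factor: (r - 3)(r + 4) = 0 ⇒ r = 3, -4 (distinct real).
General solution: y = C₁e^(3x) + C₂e^(-4x).


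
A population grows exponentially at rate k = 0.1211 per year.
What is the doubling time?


Exponential growth: P(t) = P₀ e^(0.1211t). Set P(t)/P₀ = 2: e^(0.1211t) = 2.
Solve: t = ln(2)/0.1211 ≈ 5.72 years.


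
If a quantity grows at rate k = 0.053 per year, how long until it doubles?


Exponential growth: P(t) = P₀ e^(0.053t). Set P(t)/P₀ = 2: e^(0.053t) = 2.
Solve: t = ln(2)/0.053 ≈ 13.08 years.


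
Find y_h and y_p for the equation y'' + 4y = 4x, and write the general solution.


Homogeneous: r² + 4 = 0 ⇒ r = ±2i, y_h = C₁cos(2x) + C₂sin(2x).
Polynomial forcing; try y_p = Ax + B. Then y_p'' + 4 y_p = 4(Ax + B) = 4x, so B = 0 and A = 1.
General solution: y = C₁cos(2x) + C₂sin(2x) + x.


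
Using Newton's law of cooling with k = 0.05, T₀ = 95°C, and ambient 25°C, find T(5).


Newton's law: dT/dt = -k(T - T_a) has solution T(t) = T_a + (T₀ - T_a)e^(-kt).
Plug in T_a = 25, T₀ = 95, k = 0.05, t = 5: T(5) = 25 + (70)e^(-0.25) ≈ 79.5°C.


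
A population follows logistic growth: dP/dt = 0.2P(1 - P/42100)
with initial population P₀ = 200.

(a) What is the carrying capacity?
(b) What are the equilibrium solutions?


Logistic ODE dP/dt = 0.2P(1 - P/42100) has equilibria where dP/dt = 0, i.e. P = 0 or P = 42100.
The coefficient (1 - P/K) = 0 when P = K, identifying K = 42100 as the carrying capacity.
(a) K = 42100; (b) equilibria P = 0 and P = 42100.


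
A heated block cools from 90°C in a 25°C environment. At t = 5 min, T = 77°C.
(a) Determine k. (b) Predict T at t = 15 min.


Newton's law: T(t) = T_a + (T₀ - T_a)e^(-kt).
(a) Use T(5) = 77: (77 - 25)/(90 - 25) = e^(-k·5), so k = -ln(0.800)/5 ≈ 0.0446.
(b) Apply k to t = 15: T(15) = 25 + (65)e^(-0.669) ≈ 58.3°C.


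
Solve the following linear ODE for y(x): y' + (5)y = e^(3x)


P(x) = 5 ⇒ μ = e^(5x).
(μ y)' = e^(8x) ⇒ μ y = e^(8x)/8 + C.
Divide by μ: y = (1/8)e^(3x) + Ce^(-5x).


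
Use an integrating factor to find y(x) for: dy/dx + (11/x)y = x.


P(x) = 11/x ⇒ μ = x^11.
(x^11 y)' = x^12 ⇒ x^11 y = x^13/(13) + C.
Solve for y: y = (1/13)x^2 + C/x^11.


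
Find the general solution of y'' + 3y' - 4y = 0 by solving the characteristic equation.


Characteristic equation: r² + 3r - 4 = 0.
Factor: (r + 4)(r - 1) = 0 ⇒ r = -4, 1 (distinct real).
General solution: y = C₁e^(-4x) + C₂e^(x).


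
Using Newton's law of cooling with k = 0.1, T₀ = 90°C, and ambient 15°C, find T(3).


Newton's law: dT/dt = -k(T - T_a) has solution T(t) = T_a + (T₀ - T_a)e^(-kt).
Plug in T_a = 15, T₀ = 90, k = 0.1, t = 3: T(3) = 15 + (75)e^(-0.30) ≈ 70.6°C.


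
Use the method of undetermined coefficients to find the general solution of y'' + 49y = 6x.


Homogeneous: r² + 49 = 0 ⇒ r = ±7i, y_h = C₁cos(7x) + C₂sin(7x).
Polynomial forcing; try y_p = Ax + B. Then y_p'' + 49 y_p = 49(Ax + B) = 6x, so B = 0 and A = 6/49.
General solution: y = C₁cos(7x) + C₂sin(7x) + (6/49)x.


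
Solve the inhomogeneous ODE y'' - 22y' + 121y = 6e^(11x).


Characteristic polynomial (r - 11)² = 0; repeated root r = 11.
y_h = (C₁ + C₂x)e^(11x). Forcing matches the repeated root (resonance), so try y_p = Ax² e^(11x).
Substitute and solve for A: 2A = 6, so A = 3.
General solution: y = (C₁ + C₂x + 3x²)e^(11x).


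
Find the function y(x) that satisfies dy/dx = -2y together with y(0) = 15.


General solution of y' = -2y is y = Ce^(-2x).
Apply y(0) = 15: C = 15.
Particular solution: y = 15e^(-2x).


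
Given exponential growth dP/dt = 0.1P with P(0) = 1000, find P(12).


The ODE dP/dt = 0.1P has solution P(t) = P(0)e^(0.1t).
Substitute P(0) = 1000 and t = 12: P(12) = 1000 e^(1.20) ≈ 3320.


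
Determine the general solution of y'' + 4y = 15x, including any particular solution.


Homogeneous: r² + 4 = 0 ⇒ r = ±2i, y_h = C₁cos(2x) + C₂sin(2x).
Polynomial forcing; try y_p = Ax + B. Then y_p'' + 4 y_p = 4(Ax + B) = 15x, so B = 0 and A = 15/4.
General solution: y = C₁cos(2x) + C₂sin(2x) + (15/4)x.


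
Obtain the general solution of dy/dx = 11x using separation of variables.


Integrate both sides with respect to x: y = ∫ 11x dx = (11/2)x^2 + C.


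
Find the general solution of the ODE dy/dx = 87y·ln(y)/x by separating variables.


Separate: dy/[y ln(y)] = 87 dx/x.
Substitute u = ln(y): du/u = 87 dx/x.
Integrate: ln|ln(y)| = 87ln|x| + C₀, hence ln(y) = C·x^87.


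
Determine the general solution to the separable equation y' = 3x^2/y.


Separate variables: y dy = 3x^2 dx.
Integrate both sides: y²/2 = x^3 + C₀.
Multiply by 2: y² = 2x^3 + C.


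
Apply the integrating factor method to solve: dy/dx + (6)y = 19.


P(x) = 6, Q(x) = 19; integrating factor μ = e^(6x).
(μ y)' = 19e^(6x) ⇒ μ y = (19/6)e^(6x) + C.
Divide by μ: y = 19/6 + Ce^(-6x).


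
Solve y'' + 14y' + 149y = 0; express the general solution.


Characteristic equation: r² + 14r + 149 = 0.
Discriminant is negative; roots r = -7 ± 10i (complex conjugate pair).
General solution uses e^(α x)(C₁ cos(β x) + C₂ sin(β x)): y = e^(-7x)(C₁cos(10x) + C₂sin(10x)).


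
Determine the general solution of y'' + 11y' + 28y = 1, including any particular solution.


Characteristic roots of r² + 11r + 28 = 0 are -7, -4.
y_h = C₁e^(-7x) + C₂e^(-4x).
Constant forcing; try y_p = A. Then 28A = 1 ⇒ A = 1/28.
General solution: y = C₁e^(-7x) + C₂e^(-4x) + 1/28.


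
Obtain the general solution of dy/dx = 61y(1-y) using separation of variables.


Separate: dy/[y(1-y)] = 61 dx.
Partial fractions: 1/[y(1-y)] = 1/y + 1/(1-y).
Integrate: ln|y/(1-y)| = 61x + C₀.
Solve for y: y = 1/(1 + Ce^(-61x)).


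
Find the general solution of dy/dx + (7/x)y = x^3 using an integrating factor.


P(x) = 7/x ⇒ μ = x^7.
(x^7 y)' = x^7·x^3 = x^10.
Integrate: x^7 y = x^11/(11) + C.
Solve for y: y = (1/11)x^4 + C/x^7.


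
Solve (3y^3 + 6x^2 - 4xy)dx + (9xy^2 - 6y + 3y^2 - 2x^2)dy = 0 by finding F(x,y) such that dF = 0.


Check exactness: ∂M/∂y = 9y^2 - 4x and ∂N/∂x = 9y^2 - 4x; equal, so the equation is exact.
Integrate M with respect to x (treating y as constant): ∫M dx = 3xy^3 + 2x^3 - 2x^2y + h(y).
Differentiate w.r.t. y and set equal to N: the x-dependent terms already match, leaving h'(y) = -6y + 3y^2. Integrate: h(y) = -3y^2 + y^3.
So F(x,y) = 3xy^3 + 2x^3 - 3y^2 + y^3 - 2x^2y.
General solution: 3xy^3 + 2x^3 - 3y^2 + y^3 - 2x^2y = C.


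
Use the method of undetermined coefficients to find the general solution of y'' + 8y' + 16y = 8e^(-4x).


Characteristic polynomial (r + 4)² = 0; repeated root r = -4.
y_h = (C₁ + C₂x)e^(-4x). Forcing matches the repeated root (resonance), so try y_p = Ax² e^(-4x).
Substitute and solve for A: 2A = 8, so A = 4.
General solution: y = (C₁ + C₂x + 4x²)e^(-4x).


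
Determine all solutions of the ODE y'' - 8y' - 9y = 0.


Characteristic equation: r² - 8r - 9 = 0.
Factor: (r + 1)(r - 9) = 0 ⇒ r = -1, 9 (distinct real).
General solution: y = C₁e^(-x) + C₂e^(9x).


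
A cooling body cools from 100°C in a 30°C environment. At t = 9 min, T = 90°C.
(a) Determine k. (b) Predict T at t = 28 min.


Newton's law: T(t) = T_a + (T₀ - T_a)e^(-kt).
(a) Use T(9) = 90: (90 - 30)/(100 - 30) = e^(-k·9), so k = -ln(0.857)/9 ≈ 0.0171.
(b) Apply k to t = 28: T(28) = 30 + (70)e^(-0.480) ≈ 73.3°C.


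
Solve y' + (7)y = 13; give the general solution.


P(x) = 7, Q(x) = 13; integrating factor μ = e^(7x).
(μ y)' = 13e^(7x) ⇒ μ y = (13/7)e^(7x) + C.
Divide by μ: y = 13/7 + Ce^(-7x).


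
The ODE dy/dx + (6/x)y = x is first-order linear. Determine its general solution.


P(x) = 6/x ⇒ μ = x^6.
(x^6 y)' = x^7 ⇒ x^6 y = x^8/(8) + C.
Solve for y: y = (1/8)x^2 + C/x^6.


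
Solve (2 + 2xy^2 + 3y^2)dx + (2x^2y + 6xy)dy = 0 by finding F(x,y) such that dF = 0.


Check exactness: ∂M/∂y = 4xy + 6y and ∂N/∂x = 4xy + 6y; equal, so the equation is exact.
Integrate M with respect to x (treating y as constant): ∫M dx = 2x + x^2y^2 + 3xy^2 + h(y).
Differentiate w.r.t. y and set equal to N: all terms match, so h'(y) = 0 and h is a constant absorbed into C.
General solution: 2x + x^2y^2 + 3xy^2 = C.


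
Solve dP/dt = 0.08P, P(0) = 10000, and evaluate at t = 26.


The ODE dP/dt = 0.08P has solution P(t) = P(0)e^(0.08t).
Substitute P(0) = 10000 and t = 26: P(26) = 10000 e^(2.08) ≈ 80045.


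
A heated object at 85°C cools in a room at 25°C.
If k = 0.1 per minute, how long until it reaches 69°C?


From T(t) = T_a + (T₀ - T_a)e^(-kt), set T(t) = 69:
(69 - 25) / (85 - 25) = e^(-0.1t), so t = -ln(0.733)/0.1 ≈ 3.1 minutes.


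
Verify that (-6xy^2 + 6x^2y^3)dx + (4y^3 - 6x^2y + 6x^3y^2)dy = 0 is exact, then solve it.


Check exactness: ∂M/∂y = -12xy + 18x^2y^2 and ∂N/∂x = -12xy + 18x^2y^2; equal, so the equation is exact.
Integrate M with respect to x (treating y as constant): ∫M dx = -3x^2y^2 + 2x^3y^3 + h(y).
Differentiate w.r.t. y and set equal to N: the x-dependent terms already match, leaving h'(y) = 4y^3. Integrate: h(y) = y^4.
So F(x,y) = y^4 - 3x^2y^2 + 2x^3y^3.
General solution: y^4 - 3x^2y^2 + 2x^3y^3 = C.


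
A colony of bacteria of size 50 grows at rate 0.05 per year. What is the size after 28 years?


The ODE dP/dt = 0.05P has solution P(t) = P(0)e^(0.05t).
Substitute P(0) = 50 and t = 28: P(28) = 50 e^(1.40) ≈ 203.


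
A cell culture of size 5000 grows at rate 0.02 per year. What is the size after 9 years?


The ODE dP/dt = 0.02P has solution P(t) = P(0)e^(0.02t).
Substitute P(0) = 5000 and t = 9: P(9) = 5000 e^(0.18) ≈ 5986.


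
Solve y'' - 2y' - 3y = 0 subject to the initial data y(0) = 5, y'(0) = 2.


Characteristic roots of r² - 2r - 3 = 0 are -1, 3.
General solution y = c₁ e^(-x) + c₂ e^(3x).
Apply y(0) = 5: c₁ + c₂ = 5. Apply y'(0) = 2: -1 c₁ + 3 c₂ = 2.
Solve: c₁ = 13/4, c₂ = 7/4.
Particular solution: y = (13/4)e^(-x) + (7/4)e^(3x).


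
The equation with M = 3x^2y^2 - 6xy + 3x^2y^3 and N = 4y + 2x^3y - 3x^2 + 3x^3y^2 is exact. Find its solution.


Check exactness: ∂M/∂y = 6x^2y - 6x + 9x^2y^2 and ∂N/∂x = 6x^2y - 6x + 9x^2y^2; equal, so the equation is exact.
Integrate M with respect to x (treating y as constant): ∫M dx = x^3y^2 - 3x^2y + x^3y^3 + h(y).
Differentiate w.r.t. y and set equal to N: the x-dependent terms already match, leaving h'(y) = 4y. Integrate: h(y) = 2y^2.
So F(x,y) = 2y^2 + x^3y^2 - 3x^2y + x^3y^3.
General solution: 2y^2 + x^3y^2 - 3x^2y + x^3y^3 = C.


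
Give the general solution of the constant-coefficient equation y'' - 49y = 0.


Characteristic equation: r² - 49 = 0.
Factor: (r + 7)(r - 7) = 0 ⇒ r = -7, 7 (distinct real).
General solution: y = C₁e^(-7x) + C₂e^(7x).


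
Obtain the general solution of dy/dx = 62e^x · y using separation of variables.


Separate variables: dy/y = 62e^x dx.
Integrate: ln|y| = 62e^x + C₀.
Exponentiate: y = Ce^(62e^x).


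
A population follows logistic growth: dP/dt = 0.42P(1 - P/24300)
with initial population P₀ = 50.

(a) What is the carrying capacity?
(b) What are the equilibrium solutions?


Logistic ODE dP/dt = 0.42P(1 - P/24300) has equilibria where dP/dt = 0, i.e. P = 0 or P = 24300.
The coefficient (1 - P/K) = 0 when P = K, identifying K = 24300 as the carrying capacity.
(a) K = 24300; (b) equilibria P = 0 and P = 24300.


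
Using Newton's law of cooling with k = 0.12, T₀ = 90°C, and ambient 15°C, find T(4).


Newton's law: dT/dt = -k(T - T_a) has solution T(t) = T_a + (T₀ - T_a)e^(-kt).
Plug in T_a = 15, T₀ = 90, k = 0.12, t = 4: T(4) = 15 + (75)e^(-0.48) ≈ 61.4°C.


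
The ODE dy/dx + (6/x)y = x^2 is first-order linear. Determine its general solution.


P(x) = 6/x ⇒ μ = x^6.
(x^6 y)' = x^6·x^2 = x^8.
Integrate: x^6 y = x^9/(9) + C.
Solve for y: y = (1/9)x^3 + C/x^6.


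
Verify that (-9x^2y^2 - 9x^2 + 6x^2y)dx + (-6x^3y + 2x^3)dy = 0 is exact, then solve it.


Check exactness: ∂M/∂y = -18x^2y + 6x^2 and ∂N/∂x = -18x^2y + 6x^2; equal, so the equation is exact.
Integrate M with respect to x (treating y as constant): ∫M dx = -3x^3y^2 - 3x^3 + 2x^3y + h(y).
Differentiate w.r.t. y and set equal to N: all terms match, so h'(y) = 0 and h is a constant absorbed into C.
General solution: -3x^3y^2 - 3x^3 + 2x^3y = C.


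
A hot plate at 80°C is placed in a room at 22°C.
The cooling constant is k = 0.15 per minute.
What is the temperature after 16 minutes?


Newton's law: dT/dt = -k(T - T_a) has solution T(t) = T_a + (T₀ - T_a)e^(-kt).
Plug in T_a = 22, T₀ = 80, k = 0.15, t = 16: T(16) = 22 + (58)e^(-2.40) ≈ 27.3°C.


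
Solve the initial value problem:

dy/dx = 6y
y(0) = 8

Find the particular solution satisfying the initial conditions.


General solution of y' = 6y is y = Ce^(6x).
Apply y(0) = 8: C = 8.
Particular solution: y = 8e^(6x).


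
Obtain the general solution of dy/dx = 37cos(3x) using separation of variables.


g(y) = 1, so integrate directly: y = ∫ 37cos(3x) dx = (37/3)sin(3x) + C.


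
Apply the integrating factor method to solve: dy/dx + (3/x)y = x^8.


P(x) = 3/x ⇒ μ = x^3.
(x^3 y)' = x^3·x^8 = x^11.
Integrate: x^3 y = x^12/(12) + C.
Solve for y: y = (1/12)x^9 + C/x^3.


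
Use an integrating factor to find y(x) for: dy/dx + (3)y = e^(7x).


P(x) = 3 ⇒ μ = e^(3x).
(μ y)' = e^(10x) ⇒ μ y = e^(10x)/10 + C.
Divide by μ: y = (1/10)e^(7x) + Ce^(-3x).


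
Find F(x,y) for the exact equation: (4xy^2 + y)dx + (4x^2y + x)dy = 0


Check exactness: ∂M/∂y = 8xy + 1 and ∂N/∂x = 8xy + 1; equal, so the equation is exact.
Integrate M with respect to x (treating y as constant): ∫M dx = 2x^2y^2 + xy + h(y).
Differentiate w.r.t. y and set equal to N: all terms match, so h'(y) = 0 and h is a constant absorbed into C.
General solution: 2x^2y^2 + xy = C.


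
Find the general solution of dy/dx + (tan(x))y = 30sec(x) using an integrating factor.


P(x) = tan(x) ⇒ μ = e^(∫tan(x)dx) = sec(x).
(sec(x) y)' = 30sec²(x) ⇒ sec(x) y = 30tan(x) + C.
Multiply by cos(x): y = 30sin(x) + C·cos(x).


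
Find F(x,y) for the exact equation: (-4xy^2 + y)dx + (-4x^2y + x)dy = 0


Check exactness: ∂M/∂y = -8xy + 1 and ∂N/∂x = -8xy + 1; equal, so the equation is exact.
Integrate M with respect to x (treating y as constant): ∫M dx = -2x^2y^2 + xy + h(y).
Differentiate w.r.t. y and set equal to N: all terms match, so h'(y) = 0 and h is a constant absorbed into C.
General solution: -2x^2y^2 + xy = C.


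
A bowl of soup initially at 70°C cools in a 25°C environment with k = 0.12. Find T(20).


Newton's law: dT/dt = -k(T - T_a) has solution T(t) = T_a + (T₀ - T_a)e^(-kt).
Plug in T_a = 25, T₀ = 70, k = 0.12, t = 20: T(20) = 25 + (45)e^(-2.40) ≈ 29.1°C.


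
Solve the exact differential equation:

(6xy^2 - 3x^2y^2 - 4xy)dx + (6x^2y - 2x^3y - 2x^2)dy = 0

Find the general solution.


Check exactness: ∂M/∂y = 12xy - 6x^2y - 4x and ∂N/∂x = 12xy - 6x^2y - 4x; equal, so the equation is exact.
Integrate M with respect to x (treating y as constant): ∫M dx = 3x^2y^2 - x^3y^2 - 2x^2y + h(y).
Differentiate w.r.t. y and set equal to N: all terms match, so h'(y) = 0 and h is a constant absorbed into C.
General solution: 3x^2y^2 - x^3y^2 - 2x^2y = C.


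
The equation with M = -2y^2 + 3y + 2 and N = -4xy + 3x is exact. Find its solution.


Check exactness: ∂M/∂y = -4y + 3 and ∂N/∂x = -4y + 3; equal, so the equation is exact.
Integrate M with respect to x (treating y as constant): ∫M dx = -2xy^2 + 3xy + 2x + h(y).
Differentiate w.r.t. y and set equal to N: all terms match, so h'(y) = 0 and h is a constant absorbed into C.
General solution: -2xy^2 + 3xy + 2x = C.


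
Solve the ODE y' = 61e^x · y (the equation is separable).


Separate variables: dy/y = 61e^x dx.
Integrate: ln|y| = 61e^x + C₀.
Exponentiate: y = Ce^(61e^x).


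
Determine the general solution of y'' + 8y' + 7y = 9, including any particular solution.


Characteristic roots of r² + 8r + 7 = 0 are -7, -1.
y_h = C₁e^(-7x) + C₂e^(-x).
Constant forcing; try y_p = A. Then 7A = 9 ⇒ A = 9/7.
General solution: y = C₁e^(-7x) + C₂e^(-x) + 9/7.


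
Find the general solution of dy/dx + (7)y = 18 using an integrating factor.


P(x) = 7, Q(x) = 18; integrating factor μ = e^(7x).
(μ y)' = 18e^(7x) ⇒ μ y = (18/7)e^(7x) + C.
Divide by μ: y = 18/7 + Ce^(-7x).


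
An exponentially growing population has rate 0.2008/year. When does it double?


Exponential growth: P(t) = P₀ e^(0.2008t). Set P(t)/P₀ = 2: e^(0.2008t) = 2.
Solve: t = ln(2)/0.2008 ≈ 3.45 years.


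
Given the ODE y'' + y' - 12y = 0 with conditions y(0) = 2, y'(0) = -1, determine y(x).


Characteristic roots of r² + r - 12 = 0 are -4, 3.
General solution y = c₁ e^(-4x) + c₂ e^(3x).
Apply y(0) = 2: c₁ + c₂ = 2. Apply y'(0) = -1: -4 c₁ + 3 c₂ = -1.
Solve: c₁ = 1, c₂ = 1.
Particular solution: y = e^(-4x) + e^(3x).


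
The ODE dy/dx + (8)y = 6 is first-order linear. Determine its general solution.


P(x) = 8, Q(x) = 6; integrating factor μ = e^(8x).
(μ y)' = 6e^(8x) ⇒ μ y = (3/4)e^(8x) + C.
Divide by μ: y = 3/4 + Ce^(-8x).


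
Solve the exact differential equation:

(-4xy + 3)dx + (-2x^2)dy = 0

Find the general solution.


Check exactness: ∂M/∂y = -4x and ∂N/∂x = -4x; equal, so the equation is exact.
Integrate M with respect to x (treating y as constant): ∫M dx = -2x^2y + 3x + h(y).
Differentiate w.r.t. y and set equal to N: all terms match, so h'(y) = 0 and h is a constant absorbed into C.
General solution: -2x^2y + 3x = C.


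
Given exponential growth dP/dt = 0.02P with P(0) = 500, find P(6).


The ODE dP/dt = 0.02P has solution P(t) = P(0)e^(0.02t).
Substitute P(0) = 500 and t = 6: P(6) = 500 e^(0.12) ≈ 564.


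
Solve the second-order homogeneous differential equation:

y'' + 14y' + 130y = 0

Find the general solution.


Characteristic equation: r² + 14r + 130 = 0.
Discriminant is negative; roots r = -7 ± 9i (complex conjugate pair).
General solution uses e^(α x)(C₁ cos(β x) + C₂ sin(β x)): y = e^(-7x)(C₁cos(9x) + C₂sin(9x)).


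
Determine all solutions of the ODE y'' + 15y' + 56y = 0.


Characteristic equation: r² + 15r + 56 = 0.
Factor: (r + 7)(r + 8) = 0 ⇒ r = -7, -8 (distinct real).
General solution: y = C₁e^(-7x) + C₂e^(-8x).


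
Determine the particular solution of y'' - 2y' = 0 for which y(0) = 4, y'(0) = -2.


Characteristic roots of r² - 2r = 0 are 2, 0.
General solution y = c₁ e^(2x) + c₂.
Apply y(0) = 4: c₁ + c₂ = 4. Apply y'(0) = -2: 2 c₁ + 0 c₂ = -2.
Solve: c₁ = -1, c₂ = 5.
Particular solution: y = -e^(2x) + 5.


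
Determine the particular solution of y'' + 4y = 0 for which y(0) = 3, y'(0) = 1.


Characteristic roots of r² + 4 = 0 are ±2i, so y = C₁cos(2x) + C₂sin(2x).
Apply y(0) = 3: C₁ = 3. Differentiate and apply y'(0) = 1: 2·C₂ = 1, so C₂ = 1/2.
Particular solution: y = 3cos(2x) + (1/2)sin(2x).


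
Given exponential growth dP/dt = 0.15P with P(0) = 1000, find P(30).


The ODE dP/dt = 0.15P has solution P(t) = P(0)e^(0.15t).
Substitute P(0) = 1000 and t = 30: P(30) = 1000 e^(4.50) ≈ 90017.


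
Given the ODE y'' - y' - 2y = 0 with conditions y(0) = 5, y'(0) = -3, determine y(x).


Characteristic roots of r² - r - 2 = 0 are -1, 2.
General solution y = c₁ e^(-x) + c₂ e^(2x).
Apply y(0) = 5: c₁ + c₂ = 5. Apply y'(0) = -3: -1 c₁ + 2 c₂ = -3.
Solve: c₁ = 13/3, c₂ = 2/3.
Particular solution: y = (13/3)e^(-x) + (2/3)e^(2x).


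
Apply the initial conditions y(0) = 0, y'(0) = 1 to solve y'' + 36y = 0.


Characteristic roots of r² + 36 = 0 are ±6i, so y = C₁cos(6x) + C₂sin(6x).
Apply y(0) = 0: C₁ = 0. Differentiate and apply y'(0) = 1: 6·C₂ = 1, so C₂ = 1/6.
Particular solution: y = (1/6)sin(6x).


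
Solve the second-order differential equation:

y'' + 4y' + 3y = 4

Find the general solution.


Characteristic roots of r² + 4r + 3 = 0 are -1, -3.
y_h = C₁e^(-x) + C₂e^(-3x).
Constant forcing; try y_p = A. Then 3A = 4 ⇒ A = 4/3.
General solution: y = C₁e^(-x) + C₂e^(-3x) + 4/3.


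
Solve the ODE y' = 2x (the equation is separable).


Integrate both sides with respect to x: y = ∫ 2x dx = x^2 + C.


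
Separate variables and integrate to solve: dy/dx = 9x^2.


Integrate both sides with respect to x: y = ∫ 9x^2 dx = 3x^3 + C.


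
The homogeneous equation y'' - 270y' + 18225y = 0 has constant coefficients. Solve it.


Characteristic equation: r² - 270r + 18225 = 0, i.e. (r - 135)² = 0.
Repeated root r = 135; include an x factor for the second linearly independent solution.
General solution: y = (C₁ + C₂x)e^(135x).


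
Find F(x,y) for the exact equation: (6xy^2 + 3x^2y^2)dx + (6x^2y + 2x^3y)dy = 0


Check exactness: ∂M/∂y = 12xy + 6x^2y and ∂N/∂x = 12xy + 6x^2y; equal, so the equation is exact.
Integrate M with respect to x (treating y as constant): ∫M dx = 3x^2y^2 + x^3y^2 + h(y).
Differentiate w.r.t. y and set equal to N: all terms match, so h'(y) = 0 and h is a constant absorbed into C.
General solution: 3x^2y^2 + x^3y^2 = C.


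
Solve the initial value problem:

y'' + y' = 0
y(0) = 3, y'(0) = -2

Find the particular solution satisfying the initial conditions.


Characteristic roots of r² + r = 0 are -1, 0.
General solution y = c₁ e^(-x) + c₂.
Apply y(0) = 3: c₁ + c₂ = 3. Apply y'(0) = -2: -1 c₁ + 0 c₂ = -2.
Solve: c₁ = 2, c₂ = 1.
Particular solution: y = 2e^(-x) + 1.


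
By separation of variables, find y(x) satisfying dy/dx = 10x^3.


Integrate both sides with respect to x: y = ∫ 10x^3 dx = (5/2)x^4 + C.


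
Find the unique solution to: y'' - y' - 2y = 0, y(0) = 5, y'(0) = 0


Characteristic roots of r² - r - 2 = 0 are -1, 2.
General solution y = c₁ e^(-x) + c₂ e^(2x).
Apply y(0) = 5: c₁ + c₂ = 5. Apply y'(0) = 0: -1 c₁ + 2 c₂ = 0.
Solve: c₁ = 10/3, c₂ = 5/3.
Particular solution: y = (10/3)e^(-x) + (5/3)e^(2x).


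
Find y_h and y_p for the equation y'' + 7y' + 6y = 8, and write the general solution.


Characteristic roots of r² + 7r + 6 = 0 are -1, -6.
y_h = C₁e^(-x) + C₂e^(-6x).
Constant forcing; try y_p = A. Then 6A = 8 ⇒ A = 4/3.
General solution: y = C₁e^(-x) + C₂e^(-6x) + 4/3.


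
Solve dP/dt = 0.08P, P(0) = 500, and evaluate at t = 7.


The ODE dP/dt = 0.08P has solution P(t) = P(0)e^(0.08t).
Substitute P(0) = 500 and t = 7: P(7) = 500 e^(0.56) ≈ 875.


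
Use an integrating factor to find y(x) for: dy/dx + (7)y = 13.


P(x) = 7, Q(x) = 13; integrating factor μ = e^(7x).
(μ y)' = 13e^(7x) ⇒ μ y = (13/7)e^(7x) + C.
Divide by μ: y = 13/7 + Ce^(-7x).


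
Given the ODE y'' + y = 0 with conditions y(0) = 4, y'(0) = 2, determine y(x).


Characteristic roots of r² + 1 = 0 are ±1i, so y = C₁cos(x) + C₂sin(x).
Apply y(0) = 4: C₁ = 4. Differentiate and apply y'(0) = 2: 1·C₂ = 2, so C₂ = 2.
Particular solution: y = 4cos(x) + 2sin(x).


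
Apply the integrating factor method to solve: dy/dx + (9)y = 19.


P(x) = 9, Q(x) = 19; integrating factor μ = e^(9x).
(μ y)' = 19e^(9x) ⇒ μ y = (19/9)e^(9x) + C.
Divide by μ: y = 19/9 + Ce^(-9x).


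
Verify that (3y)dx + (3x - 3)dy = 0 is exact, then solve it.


Check exactness: ∂M/∂y = 3 and ∂N/∂x = 3; equal, so the equation is exact.
Integrate M with respect to x (treating y as constant): ∫M dx = 3xy + h(y).
Differentiate w.r.t. y and set equal to N: the x-dependent terms already match, leaving h'(y) = -3. Integrate: h(y) = -3y.
So F(x,y) = 3xy - 3y.
General solution: 3xy - 3y = C.


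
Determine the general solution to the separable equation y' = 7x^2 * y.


Separate variables: dy/y = 7x^2 dx.
Integrate: ln|y| = (7/3)x^3 + C₀.
Exponentiate: y = Ce^((7/3)x^3).


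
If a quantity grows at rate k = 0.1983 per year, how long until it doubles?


Exponential growth: P(t) = P₀ e^(0.1983t). Set P(t)/P₀ = 2: e^(0.1983t) = 2.
Solve: t = ln(2)/0.1983 ≈ 3.50 years.


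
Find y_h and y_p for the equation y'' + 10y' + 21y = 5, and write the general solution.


Characteristic roots of r² + 10r + 21 = 0 are -7, -3.
y_h = C₁e^(-7x) + C₂e^(-3x).
Constant forcing; try y_p = A. Then 21A = 5 ⇒ A = 5/21.
General solution: y = C₁e^(-7x) + C₂e^(-3x) + 5/21.


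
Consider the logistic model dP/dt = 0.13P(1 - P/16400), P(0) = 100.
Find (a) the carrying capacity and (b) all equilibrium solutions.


Logistic ODE dP/dt = 0.13P(1 - P/16400) has equilibria where dP/dt = 0, i.e. P = 0 or P = 16400.
The coefficient (1 - P/K) = 0 when P = K, identifying K = 16400 as the carrying capacity.
(a) K = 16400; (b) equilibria P = 0 and P = 16400.


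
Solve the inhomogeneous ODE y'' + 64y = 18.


Homogeneous part: r² + 64 = 0 ⇒ r = ±8i, so y_h = C₁cos(8x) + C₂sin(8x).
Try constant y_p = A; plug in: 64A = 18 ⇒ A = 9/32.
General solution: y = C₁cos(8x) + C₂sin(8x) + 9/32.


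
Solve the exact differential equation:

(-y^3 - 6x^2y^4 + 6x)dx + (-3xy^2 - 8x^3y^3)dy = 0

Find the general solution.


Check exactness: ∂M/∂y = -3y^2 - 24x^2y^3 and ∂N/∂x = -3y^2 - 24x^2y^3; equal, so the equation is exact.
Integrate M with respect to x (treating y as constant): ∫M dx = -xy^3 - 2x^3y^4 + 3x^2 + h(y).
Differentiate w.r.t. y and set equal to N: all terms match, so h'(y) = 0 and h is a constant absorbed into C.
General solution: -xy^3 - 2x^3y^4 + 3x^2 = C.


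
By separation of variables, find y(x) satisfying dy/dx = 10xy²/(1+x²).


Separate: dy/y² = 10x/(1+x²) dx.
Integrate LHS: ∫ dy/y² = -1/y.
Integrate RHS via u = 1+x²: 5ln(1+x²) + C.
Result: -1/y = 5ln(1+x²) + C.


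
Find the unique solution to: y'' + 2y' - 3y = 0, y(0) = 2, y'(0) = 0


Characteristic roots of r² + 2r - 3 = 0 are 1, -3.
General solution y = c₁ e^(x) + c₂ e^(-3x).
Apply y(0) = 2: c₁ + c₂ = 2. Apply y'(0) = 0: 1 c₁ - 3 c₂ = 0.
Solve: c₁ = 3/2, c₂ = 1/2.
Particular solution: y = (3/2)e^(x) + (1/2)e^(-3x).


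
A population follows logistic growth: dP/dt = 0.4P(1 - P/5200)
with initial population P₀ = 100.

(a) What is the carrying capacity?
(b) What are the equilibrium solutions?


Logistic ODE dP/dt = 0.4P(1 - P/5200) has equilibria where dP/dt = 0, i.e. P = 0 or P = 5200.
The coefficient (1 - P/K) = 0 when P = K, identifying K = 5200 as the carrying capacity.
(a) K = 5200; (b) equilibria P = 0 and P = 5200.


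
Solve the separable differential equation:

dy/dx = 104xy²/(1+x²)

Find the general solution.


Separate: dy/y² = 104x/(1+x²) dx.
Integrate LHS: ∫ dy/y² = -1/y.
Integrate RHS via u = 1+x²: 52ln(1+x²) + C.
Result: -1/y = 52ln(1+x²) + C.


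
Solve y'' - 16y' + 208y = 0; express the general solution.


Characteristic equation: r² - 16r + 208 = 0.
Discriminant is negative; roots r = 8 ± 12i (complex conjugate pair).
General solution uses e^(α x)(C₁ cos(β x) + C₂ sin(β x)): y = e^(8x)(C₁cos(12x) + C₂sin(12x)).


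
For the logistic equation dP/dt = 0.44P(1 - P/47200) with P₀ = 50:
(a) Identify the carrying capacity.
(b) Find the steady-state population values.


Logistic ODE dP/dt = 0.44P(1 - P/47200) has equilibria where dP/dt = 0, i.e. P = 0 or P = 47200.
The coefficient (1 - P/K) = 0 when P = K, identifying K = 47200 as the carrying capacity.
(a) K = 47200; (b) equilibria P = 0 and P = 47200.


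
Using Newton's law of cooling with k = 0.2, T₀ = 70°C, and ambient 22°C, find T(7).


Newton's law: dT/dt = -k(T - T_a) has solution T(t) = T_a + (T₀ - T_a)e^(-kt).
Plug in T_a = 22, T₀ = 70, k = 0.2, t = 7: T(7) = 22 + (48)e^(-1.40) ≈ 33.8°C.


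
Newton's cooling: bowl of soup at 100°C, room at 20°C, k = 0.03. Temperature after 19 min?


Newton's law: dT/dt = -k(T - T_a) has solution T(t) = T_a + (T₀ - T_a)e^(-kt).
Plug in T_a = 20, T₀ = 100, k = 0.03, t = 19: T(19) = 20 + (80)e^(-0.57) ≈ 65.2°C.


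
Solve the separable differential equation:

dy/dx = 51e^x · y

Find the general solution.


Separate variables: dy/y = 51e^x dx.
Integrate: ln|y| = 51e^x + C₀.
Exponentiate: y = Ce^(51e^x).


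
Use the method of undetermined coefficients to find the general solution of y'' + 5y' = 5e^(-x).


Characteristic roots of r² + 5r = 0 are -5, 0.
y_h = C₁e^(-5x) + C₂.
Forcing exponent -1 is not a characteristic root; try y_p = Ae^(-x).
Substitute: A·(1 + (5)·-1 + (0)) = A·-4 = 5, so A = -5/4.
General solution: y = C₁e^(-5x) + C₂ - (5/4)e^(-x).


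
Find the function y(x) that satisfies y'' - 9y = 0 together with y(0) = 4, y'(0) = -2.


Characteristic roots of r² - 9 = 0 are -3, 3.
General solution y = c₁ e^(-3x) + c₂ e^(3x).
Apply y(0) = 4: c₁ + c₂ = 4. Apply y'(0) = -2: -3 c₁ + 3 c₂ = -2.
Solve: c₁ = 7/3, c₂ = 5/3.
Particular solution: y = (7/3)e^(-3x) + (5/3)e^(3x).


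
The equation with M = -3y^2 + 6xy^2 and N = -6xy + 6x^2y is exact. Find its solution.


Check exactness: ∂M/∂y = -6y + 12xy and ∂N/∂x = -6y + 12xy; equal, so the equation is exact.
Integrate M with respect to x (treating y as constant): ∫M dx = -3xy^2 + 3x^2y^2 + h(y).
Differentiate w.r.t. y and set equal to N: all terms match, so h'(y) = 0 and h is a constant absorbed into C.
General solution: -3xy^2 + 3x^2y^2 = C.


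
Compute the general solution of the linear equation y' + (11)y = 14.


P(x) = 11, Q(x) = 14; integrating factor μ = e^(11x).
(μ y)' = 14e^(11x) ⇒ μ y = (14/11)e^(11x) + C.
Divide by μ: y = 14/11 + Ce^(-11x).


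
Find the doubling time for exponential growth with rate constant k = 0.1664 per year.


Exponential growth: P(t) = P₀ e^(0.1664t). Set P(t)/P₀ = 2: e^(0.1664t) = 2.
Solve: t = ln(2)/0.1664 ≈ 4.17 years.
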